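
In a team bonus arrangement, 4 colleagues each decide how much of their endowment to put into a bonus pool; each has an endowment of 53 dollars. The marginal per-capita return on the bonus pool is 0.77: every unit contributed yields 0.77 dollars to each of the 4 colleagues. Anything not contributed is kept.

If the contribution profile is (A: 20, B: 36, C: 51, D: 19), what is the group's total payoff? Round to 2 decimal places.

Total contributed: 20 + 36 + 51 + 19 = 126; total kept: 4 × 53 − 126 = 86.
The bonus pool pays out 0.77 × 4 × 126 = 388.08 in aggregate.
Group total = 86 + 388.08 = 474.08.

474.08 dollars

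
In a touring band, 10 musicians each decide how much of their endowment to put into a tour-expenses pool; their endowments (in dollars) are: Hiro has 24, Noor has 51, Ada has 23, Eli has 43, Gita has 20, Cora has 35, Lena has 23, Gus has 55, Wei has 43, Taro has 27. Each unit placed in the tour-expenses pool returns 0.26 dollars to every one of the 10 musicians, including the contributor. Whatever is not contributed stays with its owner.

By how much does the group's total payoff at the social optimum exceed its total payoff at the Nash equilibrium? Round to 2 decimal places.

550.40 dollars

The private return per contributed unit is 0.26 < 1 for everyone, so the Nash equilibrium is zero contribution and the group total is Σ E_j = 24 + 51 + 23 + 43 + 20 + 35 + 23 + 55 + 43 + 27 = 344.
Each contributed unit returns 2.600 to the group, so the social optimum is full contribution by everyone: group total = 2.600 × 344 = 894.40.
Efficiency loss = (2.600 − 1) × 344 = 550.40.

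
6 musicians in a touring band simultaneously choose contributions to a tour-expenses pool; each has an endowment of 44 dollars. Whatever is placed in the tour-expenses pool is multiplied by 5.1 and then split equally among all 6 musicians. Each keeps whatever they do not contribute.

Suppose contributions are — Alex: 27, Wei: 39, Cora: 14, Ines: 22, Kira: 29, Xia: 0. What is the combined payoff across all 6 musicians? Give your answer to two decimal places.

801.10 dollars

Total contributed: 27 + 39 + 14 + 22 + 29 + 0 = 131; total kept: 6 × 44 − 131 = 133.
The tour-expenses pool pays out 5.1 × 131 = 668.10 in aggregate.
Group total = 133 + 668.10 = 801.10.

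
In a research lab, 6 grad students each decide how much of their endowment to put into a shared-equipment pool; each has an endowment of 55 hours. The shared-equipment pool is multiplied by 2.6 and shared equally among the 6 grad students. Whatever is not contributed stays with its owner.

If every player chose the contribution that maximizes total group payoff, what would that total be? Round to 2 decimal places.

858.00 hours

Each contributed unit returns 2.600 to the group as a whole (0.4333 to each of 6 players), which exceeds 1, so the social optimum is full contribution: group total = 2.600 × 330 = 858.00.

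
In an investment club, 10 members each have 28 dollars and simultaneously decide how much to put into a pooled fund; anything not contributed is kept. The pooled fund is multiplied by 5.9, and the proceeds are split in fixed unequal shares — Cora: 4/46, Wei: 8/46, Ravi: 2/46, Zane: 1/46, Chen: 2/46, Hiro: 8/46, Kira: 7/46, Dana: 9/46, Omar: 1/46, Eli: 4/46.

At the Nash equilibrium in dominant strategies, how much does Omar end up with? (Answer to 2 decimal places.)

38.77 dollars

Player j's private return per contributed unit is 5.9 × (j's share). Contributing is weakly dominant for j when that share is at least 1/5.9 = 0.1695, and contributing 0 is dominant otherwise.
Wei, Hiro and Dana are above the threshold, contributing 28 each; the remaining 7 contribute 0. Total contributed: 84.
Omar keeps 28 and receives 5.9 × 84 × 1/46 = 10.77 from the pooled fund, for a payoff of 38.77.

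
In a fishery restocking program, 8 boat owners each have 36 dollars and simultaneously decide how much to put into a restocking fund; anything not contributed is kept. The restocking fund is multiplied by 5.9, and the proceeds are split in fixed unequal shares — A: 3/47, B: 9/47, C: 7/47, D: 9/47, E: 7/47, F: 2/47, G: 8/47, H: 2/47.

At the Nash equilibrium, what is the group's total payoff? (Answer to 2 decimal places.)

Each unit j contributes comes back to j as 5.9 × (j's share), so j prefers to contribute only if that share exceeds 1/5.9 = 0.1695; otherwise keeping the unit dominates.
B, D and G clear that bar, contributing 36 each; the remaining 5 contribute 0. Total contributed: 108.
The restocking fund pays out 5.9 × 108 = 637.20 in total (split across the unequal shares, but the aggregate is all that matters for the group sum).
The 5 free-riders keep 36 each, adding 180. Group total = 180 + 637.20 = 817.20.

817.20 dollars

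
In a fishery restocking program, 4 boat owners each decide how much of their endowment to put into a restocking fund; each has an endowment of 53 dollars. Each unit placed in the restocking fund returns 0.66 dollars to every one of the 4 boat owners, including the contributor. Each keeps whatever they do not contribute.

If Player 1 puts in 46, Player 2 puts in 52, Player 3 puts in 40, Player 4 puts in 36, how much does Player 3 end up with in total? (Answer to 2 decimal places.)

127.84 dollars

Total contributed: 46 + 52 + 40 + 36 = 174.
Each receives 0.66 × 174 = 114.84 from the restocking fund.
Player 3 keeps 53 − 40 = 13, so Player 3's payoff is 13 + 114.84 = 127.84.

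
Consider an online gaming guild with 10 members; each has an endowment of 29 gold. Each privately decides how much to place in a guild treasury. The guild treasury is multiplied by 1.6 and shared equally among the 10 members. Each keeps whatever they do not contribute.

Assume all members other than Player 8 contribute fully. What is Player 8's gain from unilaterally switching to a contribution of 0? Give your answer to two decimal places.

24.36 gold

Switching from a contribution of 29 to 0 lets Player 8 keep an extra 29 gold, but lowers the guild treasury by 29, which costs Player 8 their own share of that drop: 1.6/10 × 29 = 4.64.
Net gain = 29 − 4.64 = 24.36. The private return per contributed unit (0.1600) is below 1, so free-riding is indeed the best response regardless of what the others do.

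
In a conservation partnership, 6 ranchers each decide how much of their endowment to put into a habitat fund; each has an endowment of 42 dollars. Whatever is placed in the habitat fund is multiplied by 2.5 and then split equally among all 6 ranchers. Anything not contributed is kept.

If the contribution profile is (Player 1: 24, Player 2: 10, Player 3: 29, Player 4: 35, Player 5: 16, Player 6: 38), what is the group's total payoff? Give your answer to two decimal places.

480.00 dollars

Total contributed: 24 + 10 + 29 + 35 + 16 + 38 = 152; total kept: 6 × 42 − 152 = 100.
The habitat fund pays out 2.5 × 152 = 380.00 in aggregate.
Group total = 100 + 380.00 = 480.00.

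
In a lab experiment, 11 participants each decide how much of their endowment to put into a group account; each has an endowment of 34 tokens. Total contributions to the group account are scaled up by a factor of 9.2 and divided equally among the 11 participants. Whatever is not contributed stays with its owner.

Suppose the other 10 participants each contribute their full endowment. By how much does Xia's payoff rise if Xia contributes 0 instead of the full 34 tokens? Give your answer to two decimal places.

5.56 tokens

Switching from a contribution of 34 to 0 lets Xia keep an extra 34 tokens, but lowers the group account by 34, which costs Xia their own share of that drop: 9.2/11 × 34 = 28.44.
Net gain = 34 − 28.44 = 5.56. The private return per contributed unit (0.8364) is below 1, so free-riding is indeed the best response regardless of what the others do.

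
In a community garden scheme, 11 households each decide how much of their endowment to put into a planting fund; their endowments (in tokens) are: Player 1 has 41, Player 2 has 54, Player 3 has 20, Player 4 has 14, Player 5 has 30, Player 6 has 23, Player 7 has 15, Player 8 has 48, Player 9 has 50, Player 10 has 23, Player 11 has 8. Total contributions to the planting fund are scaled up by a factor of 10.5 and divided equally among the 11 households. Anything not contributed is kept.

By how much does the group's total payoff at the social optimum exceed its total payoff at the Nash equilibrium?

3097.00 tokens

The private return per contributed unit is 10.5/11 = 0.9545 < 1 for every player regardless of endowment, so the Nash equilibrium is zero contribution and the group total is Σ E_j = 41 + 54 + 20 + 14 + 30 + 23 + 15 + 48 + 50 + 23 + 8 = 326.
Each contributed unit returns 10.500 to the group, so the social optimum is full contribution by everyone: group total = 10.500 × 326 = 3423.00.
Efficiency loss = (10.500 − 1) × 326 = 3097.00.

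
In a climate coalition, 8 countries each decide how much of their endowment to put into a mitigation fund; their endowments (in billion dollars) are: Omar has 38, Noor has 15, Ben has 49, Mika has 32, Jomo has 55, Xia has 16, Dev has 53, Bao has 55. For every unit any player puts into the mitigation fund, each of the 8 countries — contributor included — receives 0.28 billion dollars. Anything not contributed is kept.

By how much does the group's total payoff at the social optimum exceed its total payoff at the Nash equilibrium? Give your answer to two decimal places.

The private return per contributed unit is 0.28 < 1 for everyone, so the Nash equilibrium is zero contribution and the group total is Σ E_j = 38 + 15 + 49 + 32 + 55 + 16 + 53 + 55 = 313.
Each contributed unit returns 2.240 to the group, so the social optimum is full contribution by everyone: group total = 2.240 × 313 = 701.12.
Efficiency loss = (2.240 − 1) × 313 = 388.12.

388.12 billion dollars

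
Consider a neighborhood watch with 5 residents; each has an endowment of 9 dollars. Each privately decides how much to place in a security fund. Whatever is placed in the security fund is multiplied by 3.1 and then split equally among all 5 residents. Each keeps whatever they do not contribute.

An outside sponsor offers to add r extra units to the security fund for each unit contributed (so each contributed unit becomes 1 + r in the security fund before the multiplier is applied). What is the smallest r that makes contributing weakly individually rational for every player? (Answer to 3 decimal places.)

0.613

With matching at rate r, one contributed unit becomes (1 + r) in the security fund and returns 3.1 × (1 + r) / 5 to the contributor.
Setting this equal to 1: 1 + r = 5/3.1 = 1.6129.
So the minimum matching rate is r = 1.6129 − 1 = 0.613.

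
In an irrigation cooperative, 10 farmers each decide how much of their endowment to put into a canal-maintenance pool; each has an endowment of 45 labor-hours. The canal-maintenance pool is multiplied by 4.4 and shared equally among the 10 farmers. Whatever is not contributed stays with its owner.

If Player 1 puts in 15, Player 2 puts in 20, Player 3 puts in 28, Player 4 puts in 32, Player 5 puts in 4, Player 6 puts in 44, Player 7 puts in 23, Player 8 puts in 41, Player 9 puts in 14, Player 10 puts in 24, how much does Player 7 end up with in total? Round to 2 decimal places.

129.80 labor-hours

Total contributed: 15 + 20 + 28 + 32 + 4 + 44 + 23 + 41 + 14 + 24 = 245.
Each receives 4.4 × 245 / 10 = 107.80 from the canal-maintenance pool.
Player 7 keeps 45 − 23 = 22, so Player 7's payoff is 22 + 107.80 = 129.80.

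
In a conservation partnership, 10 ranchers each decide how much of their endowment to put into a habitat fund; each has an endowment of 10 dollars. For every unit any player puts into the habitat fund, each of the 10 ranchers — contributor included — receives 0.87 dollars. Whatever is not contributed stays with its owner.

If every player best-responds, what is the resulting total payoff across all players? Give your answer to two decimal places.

The private return per contributed unit is 0.87 < 1, so contributing 0 is dominant for every player. At the Nash equilibrium everyone keeps their 10, and the group total is 10 × 10 = 100.

100.00 dollars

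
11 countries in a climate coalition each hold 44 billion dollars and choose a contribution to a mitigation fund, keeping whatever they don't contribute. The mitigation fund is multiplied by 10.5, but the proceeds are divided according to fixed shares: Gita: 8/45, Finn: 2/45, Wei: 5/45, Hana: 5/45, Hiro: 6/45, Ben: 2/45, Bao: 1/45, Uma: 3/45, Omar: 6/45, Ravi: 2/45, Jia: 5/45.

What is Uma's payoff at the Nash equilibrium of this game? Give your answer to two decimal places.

For player j, contributing a unit is worthwhile iff 10.5 × (j's share) ≥ 1, i.e. iff j's share is at least 0.0952.
The shares above 0.0952 belong to Gita, Wei, Hana, Hiro, Omar and Jia, contributing 44 each; the remaining 5 contribute 0. Total contributed: 264.
Uma keeps 44 and receives 10.5 × 264 × 3/45 = 184.80 from the mitigation fund, for a payoff of 228.80.

228.80 billion dollars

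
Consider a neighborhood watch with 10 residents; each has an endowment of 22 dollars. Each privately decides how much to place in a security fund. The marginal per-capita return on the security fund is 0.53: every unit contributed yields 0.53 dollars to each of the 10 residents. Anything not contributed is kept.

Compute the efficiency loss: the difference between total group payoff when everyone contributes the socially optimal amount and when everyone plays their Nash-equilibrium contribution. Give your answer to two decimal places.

The private return per contributed unit is 0.53 < 1, so contributing 0 is dominant for every player. At the Nash equilibrium everyone keeps their 22, and the group total is 10 × 22 = 220.
Each contributed unit returns 5.300 to the group as a whole (0.53 to each of 10 players), which exceeds 1, so the social optimum is full contribution: group total = 5.300 × 220 = 1166.00.
Efficiency loss = 1166.00 − 220 = 946.00.

946.00 dollars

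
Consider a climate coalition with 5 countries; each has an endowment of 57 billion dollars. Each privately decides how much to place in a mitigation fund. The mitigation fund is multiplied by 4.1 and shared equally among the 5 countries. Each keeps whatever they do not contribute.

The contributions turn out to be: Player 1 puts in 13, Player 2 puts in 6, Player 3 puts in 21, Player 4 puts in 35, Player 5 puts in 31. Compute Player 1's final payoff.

Total contributed: 13 + 6 + 21 + 35 + 31 = 106.
Each receives 4.1 × 106 / 5 = 86.92 from the mitigation fund.
Player 1 keeps 57 − 13 = 44, so Player 1's payoff is 44 + 86.92 = 130.92.

130.92 billion dollars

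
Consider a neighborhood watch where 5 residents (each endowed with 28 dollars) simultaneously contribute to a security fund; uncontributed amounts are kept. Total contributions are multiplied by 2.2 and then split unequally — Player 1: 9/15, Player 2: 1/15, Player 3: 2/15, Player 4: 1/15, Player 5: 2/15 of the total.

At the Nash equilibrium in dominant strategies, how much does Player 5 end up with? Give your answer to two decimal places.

36.21 dollars

A player with share s gets back 2.2·s per unit contributed, so full contribution is dominant for anyone with s > 1/2.2 = 0.4545 and zero contribution is dominant for anyone below.
The only share above 0.4545 is Player 1's 9/15, contributing 28; the remaining 4 contribute 0. Total contributed: 28.
Player 5 keeps 28 and receives 2.2 × 28 × 2/15 = 8.21 from the security fund, for a payoff of 36.21.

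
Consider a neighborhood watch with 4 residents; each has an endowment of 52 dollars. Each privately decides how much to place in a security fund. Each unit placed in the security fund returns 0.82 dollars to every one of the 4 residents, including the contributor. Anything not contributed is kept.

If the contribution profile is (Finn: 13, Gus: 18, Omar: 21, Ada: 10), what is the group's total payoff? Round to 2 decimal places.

Total contributed: 13 + 18 + 21 + 10 = 62; total kept: 4 × 52 − 62 = 146.
The security fund pays out 0.82 × 4 × 62 = 203.36 in aggregate.
Group total = 146 + 203.36 = 349.36.

349.36 dollars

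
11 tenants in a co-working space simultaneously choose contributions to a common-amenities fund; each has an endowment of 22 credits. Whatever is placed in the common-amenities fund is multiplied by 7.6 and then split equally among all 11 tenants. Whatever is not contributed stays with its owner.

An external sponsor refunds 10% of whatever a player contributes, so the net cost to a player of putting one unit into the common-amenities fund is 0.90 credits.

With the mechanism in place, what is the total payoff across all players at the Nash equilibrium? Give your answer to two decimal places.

The effective private return is (7.6/11) / 0.90 = 0.7677, which is still under 1, so the mechanism doesn't change anyone's dominant strategy: zero contribution.
At the Nash equilibrium no one contributes; group total payoff = 11 × 22 = 242.

242.00 credits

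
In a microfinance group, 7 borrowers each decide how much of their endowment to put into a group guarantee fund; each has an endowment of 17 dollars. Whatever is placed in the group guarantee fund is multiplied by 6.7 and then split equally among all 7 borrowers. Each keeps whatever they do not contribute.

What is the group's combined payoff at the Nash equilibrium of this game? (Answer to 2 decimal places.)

119.00 dollars

Each contributed unit returns 6.7/7 = 0.9571 to its contributor — below 1 — so contributing 0 is dominant for every player. At the Nash equilibrium everyone keeps their 17, and the group total is 7 × 17 = 119.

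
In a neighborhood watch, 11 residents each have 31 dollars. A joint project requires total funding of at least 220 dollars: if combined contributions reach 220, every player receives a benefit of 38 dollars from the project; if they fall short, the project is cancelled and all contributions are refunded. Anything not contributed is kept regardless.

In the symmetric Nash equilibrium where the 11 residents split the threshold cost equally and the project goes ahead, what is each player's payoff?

49 dollars

Equal share of the threshold: 220/11 = 20.
At this profile no one gains by cutting their contribution: any cut drops the total below 220, the project is cancelled, contributions are refunded, and the deviator ends with 31, which is less than 31 − 20 + 38 = 49. Contributing more than 20 just wastes the excess. So contributing exactly 20 is a best response.
Each player's payoff: 31 − 20 + 38 = 49.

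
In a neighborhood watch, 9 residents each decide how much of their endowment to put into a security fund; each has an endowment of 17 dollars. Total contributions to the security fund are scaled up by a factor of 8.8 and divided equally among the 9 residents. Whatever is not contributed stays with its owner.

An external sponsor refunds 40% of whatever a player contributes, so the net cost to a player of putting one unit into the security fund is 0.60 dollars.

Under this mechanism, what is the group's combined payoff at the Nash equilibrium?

1407.60 dollars

Under the mechanism each unit contributed yields (8.8/9) / 0.60 = 1.6296 back to its contributor per unit of net cost, which exceeds 1, making full contribution the dominant choice for everyone.
So the Nash equilibrium is full contribution by all 9; the group earns 9 × (17 × 0.40 + 8.8 × 17) = 1407.60.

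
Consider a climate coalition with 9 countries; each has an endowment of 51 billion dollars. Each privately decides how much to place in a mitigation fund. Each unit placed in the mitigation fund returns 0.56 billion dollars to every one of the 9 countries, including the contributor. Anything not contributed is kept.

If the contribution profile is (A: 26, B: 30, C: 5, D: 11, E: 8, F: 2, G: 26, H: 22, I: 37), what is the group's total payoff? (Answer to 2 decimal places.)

Total contributed: 26 + 30 + 5 + 11 + 8 + 2 + 26 + 22 + 37 = 167; total kept: 9 × 51 − 167 = 292.
The mitigation fund pays out 0.56 × 9 × 167 = 841.68 in aggregate.
Group total = 292 + 841.68 = 1133.68.

1133.68 billion dollars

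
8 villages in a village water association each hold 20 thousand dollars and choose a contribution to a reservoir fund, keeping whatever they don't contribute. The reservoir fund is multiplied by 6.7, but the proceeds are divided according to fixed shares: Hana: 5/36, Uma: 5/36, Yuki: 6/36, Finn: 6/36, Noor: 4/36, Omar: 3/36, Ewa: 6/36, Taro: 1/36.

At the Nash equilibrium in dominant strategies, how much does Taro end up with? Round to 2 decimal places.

A player with share s gets back 6.7·s per unit contributed, so full contribution is dominant for anyone with s > 1/6.7 = 0.1493 and zero contribution is dominant for anyone below.
Yuki, Finn and Ewa are above the threshold, contributing 20 each; the remaining 5 contribute 0. Total contributed: 60.
Taro keeps 20 and receives 6.7 × 60 × 1/36 = 11.17 from the reservoir fund, for a payoff of 31.17.

31.17 thousand dollars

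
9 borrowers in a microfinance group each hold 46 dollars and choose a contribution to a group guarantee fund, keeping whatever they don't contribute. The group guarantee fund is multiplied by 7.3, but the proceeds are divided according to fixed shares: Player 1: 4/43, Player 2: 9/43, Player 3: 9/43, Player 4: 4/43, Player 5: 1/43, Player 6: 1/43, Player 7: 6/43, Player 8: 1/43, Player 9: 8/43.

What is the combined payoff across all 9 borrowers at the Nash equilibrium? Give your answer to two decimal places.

1573.20 dollars

Each unit j contributes comes back to j as 7.3 × (j's share), so j prefers to contribute only if that share exceeds 1/7.3 = 0.1370; otherwise keeping the unit dominates.
The shares above 0.1370 belong to Player 2, Player 3, Player 7 and Player 9, contributing 46 each; the remaining 5 contribute 0. Total contributed: 184.
The group guarantee fund pays out 7.3 × 184 = 1343.20 in total (split across the unequal shares, but the aggregate is all that matters for the group sum).
The 5 free-riders keep 46 each, adding 230. Group total = 230 + 1343.20 = 1573.20.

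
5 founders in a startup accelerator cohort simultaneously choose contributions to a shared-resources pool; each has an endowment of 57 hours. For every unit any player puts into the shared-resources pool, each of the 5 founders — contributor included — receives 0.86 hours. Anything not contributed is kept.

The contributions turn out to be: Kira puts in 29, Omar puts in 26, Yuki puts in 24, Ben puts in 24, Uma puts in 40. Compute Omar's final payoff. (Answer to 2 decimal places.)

Total contributed: 29 + 26 + 24 + 24 + 40 = 143.
Each receives 0.86 × 143 = 122.98 from the shared-resources pool.
Omar keeps 57 − 26 = 31, so Omar's payoff is 31 + 122.98 = 153.98.

153.98 hours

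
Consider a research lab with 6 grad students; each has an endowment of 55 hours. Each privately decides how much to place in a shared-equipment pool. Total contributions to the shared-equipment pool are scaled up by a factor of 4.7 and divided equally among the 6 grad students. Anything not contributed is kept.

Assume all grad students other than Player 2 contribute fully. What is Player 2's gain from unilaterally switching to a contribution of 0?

11.92 hours

Switching from a contribution of 55 to 0 lets Player 2 keep an extra 55 hours, but lowers the shared-equipment pool by 55, which costs Player 2 their own share of that drop: 4.7/6 × 55 = 43.08.
Net gain = 55 − 43.08 = 11.92. The private return per contributed unit (0.7833) is below 1, so free-riding is indeed the best response regardless of what the others do.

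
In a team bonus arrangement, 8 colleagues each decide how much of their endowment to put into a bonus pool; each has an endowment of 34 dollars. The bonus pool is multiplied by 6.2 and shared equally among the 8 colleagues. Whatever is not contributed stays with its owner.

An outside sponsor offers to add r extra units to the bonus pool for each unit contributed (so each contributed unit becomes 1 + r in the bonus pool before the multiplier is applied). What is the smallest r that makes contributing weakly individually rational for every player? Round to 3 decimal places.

With matching at rate r, one contributed unit becomes (1 + r) in the bonus pool and returns 6.2 × (1 + r) / 8 to the contributor.
Setting this equal to 1: 1 + r = 8/6.2 = 1.2903.
So the minimum matching rate is r = 1.2903 − 1 = 0.290.

0.290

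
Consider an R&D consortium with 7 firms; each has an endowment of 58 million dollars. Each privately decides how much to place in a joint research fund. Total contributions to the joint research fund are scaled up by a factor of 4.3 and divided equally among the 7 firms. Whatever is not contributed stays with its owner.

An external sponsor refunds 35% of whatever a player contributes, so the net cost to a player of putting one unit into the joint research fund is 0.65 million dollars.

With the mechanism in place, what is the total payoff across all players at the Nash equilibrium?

Even with the mechanism, each unit contributed returns only (4.3/7) / 0.65 = 0.9451 per unit of net cost, so contributing nothing is still dominant.
At the Nash equilibrium no one contributes; group total payoff = 7 × 58 = 406.

406.00 million dollars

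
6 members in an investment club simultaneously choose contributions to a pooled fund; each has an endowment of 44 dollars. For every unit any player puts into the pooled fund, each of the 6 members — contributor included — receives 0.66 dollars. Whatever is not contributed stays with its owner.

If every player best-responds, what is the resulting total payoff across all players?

The private return per contributed unit is 0.66 < 1, so contributing 0 is dominant for every player. At the Nash equilibrium everyone keeps their 44, and the group total is 6 × 44 = 264.

264.00 dollars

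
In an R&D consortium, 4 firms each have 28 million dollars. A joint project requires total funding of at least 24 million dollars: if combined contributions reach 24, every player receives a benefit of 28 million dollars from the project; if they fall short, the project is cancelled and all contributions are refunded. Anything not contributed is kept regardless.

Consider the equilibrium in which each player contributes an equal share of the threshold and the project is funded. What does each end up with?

50 million dollars

Equal share of the threshold: 24/4 = 6.
At this profile no one gains by cutting their contribution: any cut drops the total below 24, the project is cancelled, contributions are refunded, and the deviator ends with 28, which is less than 28 − 6 + 28 = 50. Contributing more than 6 just wastes the excess. So contributing exactly 6 is a best response.
Each player's payoff: 28 − 6 + 28 = 50.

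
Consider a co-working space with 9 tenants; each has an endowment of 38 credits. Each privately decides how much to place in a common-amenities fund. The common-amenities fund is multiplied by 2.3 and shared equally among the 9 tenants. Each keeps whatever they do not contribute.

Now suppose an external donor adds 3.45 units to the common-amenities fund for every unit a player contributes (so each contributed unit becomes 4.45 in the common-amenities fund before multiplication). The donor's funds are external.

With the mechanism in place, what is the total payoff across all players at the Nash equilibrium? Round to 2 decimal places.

With the mechanism, a contributed unit returns 2.3 × 4.45 / 9 = 1.1372 per unit of net cost to the contributor — now above 1 — so contributing fully is weakly dominant for every player.
At the Nash equilibrium everyone contributes 38. Group total payoff = 2.3 × 4.45 × 342 = 3500.37.

3500.37 credits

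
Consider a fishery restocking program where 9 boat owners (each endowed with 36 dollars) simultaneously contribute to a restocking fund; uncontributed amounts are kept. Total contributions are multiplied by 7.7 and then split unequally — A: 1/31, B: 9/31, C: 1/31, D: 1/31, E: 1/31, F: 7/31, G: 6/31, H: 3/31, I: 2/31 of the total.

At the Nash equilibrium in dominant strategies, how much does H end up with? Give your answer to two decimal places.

For player j, contributing a unit is worthwhile iff 7.7 × (j's share) ≥ 1, i.e. iff j's share is at least 0.1299.
B, F and G are above the threshold, contributing 36 each; the remaining 6 contribute 0. Total contributed: 108.
H keeps 36 and receives 7.7 × 108 × 3/31 = 80.48 from the restocking fund, for a payoff of 116.48.

116.48 dollars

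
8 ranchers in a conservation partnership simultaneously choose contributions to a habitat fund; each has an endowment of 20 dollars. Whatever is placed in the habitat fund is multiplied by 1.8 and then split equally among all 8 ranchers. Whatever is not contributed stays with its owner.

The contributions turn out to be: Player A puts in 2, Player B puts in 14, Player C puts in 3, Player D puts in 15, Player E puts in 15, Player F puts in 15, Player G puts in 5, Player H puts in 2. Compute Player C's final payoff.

Total contributed: 2 + 14 + 3 + 15 + 15 + 15 + 5 + 2 = 71.
Each receives 1.8 × 71 / 8 = 15.98 from the habitat fund.
Player C keeps 20 − 3 = 17, so Player C's payoff is 17 + 15.98 = 32.98.

32.98 dollars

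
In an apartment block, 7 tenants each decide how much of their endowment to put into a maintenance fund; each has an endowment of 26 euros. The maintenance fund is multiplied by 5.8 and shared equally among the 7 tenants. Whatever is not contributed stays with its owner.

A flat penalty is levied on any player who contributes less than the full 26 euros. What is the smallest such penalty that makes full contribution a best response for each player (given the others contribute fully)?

Given the others contribute fully, the best deviation is to contribute 0 (any partial contribution still incurs the fine and gives up units whose private return 0.8286 is below 1).
Deviating from 26 to 0 saves 26 euros but forfeits the deviator's share of the drop in the maintenance fund: 5.8/7 × 26 = 21.54.
So the deviation gain is 26 − 21.54 = 4.46, and the fine must be at least 4.46 euros to wipe it out.

4.46 euros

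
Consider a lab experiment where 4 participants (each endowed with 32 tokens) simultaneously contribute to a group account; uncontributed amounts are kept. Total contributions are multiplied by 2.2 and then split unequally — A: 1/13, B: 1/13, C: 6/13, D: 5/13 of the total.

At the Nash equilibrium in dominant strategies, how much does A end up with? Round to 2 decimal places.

Each unit j contributes comes back to j as 2.2 × (j's share), so j prefers to contribute only if that share exceeds 1/2.2 = 0.4545; otherwise keeping the unit dominates.
The only share above 0.4545 is C's 6/13, contributing 32; the remaining 3 contribute 0. Total contributed: 32.
A keeps 32 and receives 2.2 × 32 × 1/13 = 5.42 from the group account, for a payoff of 37.42.

37.42 tokens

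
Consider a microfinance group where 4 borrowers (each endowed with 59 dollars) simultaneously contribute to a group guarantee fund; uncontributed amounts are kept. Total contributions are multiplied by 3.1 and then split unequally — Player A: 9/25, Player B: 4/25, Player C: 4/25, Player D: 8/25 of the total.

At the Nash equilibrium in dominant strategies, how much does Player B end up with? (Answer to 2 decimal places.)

88.26 dollars

For player j, contributing a unit is worthwhile iff 3.1 × (j's share) ≥ 1, i.e. iff j's share is at least 0.3226.
Player A alone (share 9/25) is above the threshold, contributing 59; the remaining 3 contribute 0. Total contributed: 59.
Player B keeps 59 and receives 3.1 × 59 × 4/25 = 29.26 from the group guarantee fund, for a payoff of 88.26.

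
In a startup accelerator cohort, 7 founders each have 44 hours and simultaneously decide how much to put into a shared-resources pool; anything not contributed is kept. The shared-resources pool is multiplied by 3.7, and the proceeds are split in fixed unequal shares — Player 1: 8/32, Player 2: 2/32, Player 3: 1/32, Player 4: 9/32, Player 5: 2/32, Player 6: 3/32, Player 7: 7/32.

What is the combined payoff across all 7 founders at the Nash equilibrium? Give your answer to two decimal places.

Each unit j contributes comes back to j as 3.7 × (j's share), so j prefers to contribute only if that share exceeds 1/3.7 = 0.2703; otherwise keeping the unit dominates.
Only Player 4 (9/32) clears that bar, contributing 44; the remaining 6 contribute 0. Total contributed: 44.
The shared-resources pool pays out 3.7 × 44 = 162.80 in total (split across the unequal shares, but the aggregate is all that matters for the group sum).
The 6 free-riders keep 44 each, adding 264. Group total = 264 + 162.80 = 426.80.

426.80 hours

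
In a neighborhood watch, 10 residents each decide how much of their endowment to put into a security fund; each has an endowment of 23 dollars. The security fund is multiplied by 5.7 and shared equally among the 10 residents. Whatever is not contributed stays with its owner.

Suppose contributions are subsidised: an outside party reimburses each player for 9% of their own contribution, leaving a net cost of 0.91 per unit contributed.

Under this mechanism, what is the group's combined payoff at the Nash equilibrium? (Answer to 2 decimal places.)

230.00 dollars

Even with the mechanism, each unit contributed returns only (5.7/10) / 0.91 = 0.6264 per unit of net cost, so contributing nothing is still dominant.
Everyone keeps their endowment and the group total is 10 × 23 = 230.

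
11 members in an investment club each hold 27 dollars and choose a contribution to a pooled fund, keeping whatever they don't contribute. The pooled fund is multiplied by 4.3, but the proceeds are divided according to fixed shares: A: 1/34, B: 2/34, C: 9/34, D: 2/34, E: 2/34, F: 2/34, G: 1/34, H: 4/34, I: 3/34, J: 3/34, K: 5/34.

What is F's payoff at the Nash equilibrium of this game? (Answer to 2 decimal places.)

Player j's private return per contributed unit is 4.3 × (j's share). Contributing is weakly dominant for j when that share is at least 1/4.3 = 0.2326, and contributing 0 is dominant otherwise.
The only share above 0.2326 is C's 9/34, contributing 27; the remaining 10 contribute 0. Total contributed: 27.
F keeps 27 and receives 4.3 × 27 × 2/34 = 6.83 from the pooled fund, for a payoff of 33.83.

33.83 dollars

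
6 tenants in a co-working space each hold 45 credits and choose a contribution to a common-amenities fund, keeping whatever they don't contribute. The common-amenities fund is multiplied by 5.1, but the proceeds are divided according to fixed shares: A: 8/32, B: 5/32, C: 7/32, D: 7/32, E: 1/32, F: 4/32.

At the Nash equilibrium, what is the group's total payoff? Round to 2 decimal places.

Each unit j contributes comes back to j as 5.1 × (j's share), so j prefers to contribute only if that share exceeds 1/5.1 = 0.1961; otherwise keeping the unit dominates.
The shares above 0.1961 belong to A, C and D, contributing 45 each; the remaining 3 contribute 0. Total contributed: 135.
The common-amenities fund pays out 5.1 × 135 = 688.50 in total (split across the unequal shares, but the aggregate is all that matters for the group sum).
The 3 free-riders keep 45 each, adding 135. Group total = 135 + 688.50 = 823.50.

823.50 credits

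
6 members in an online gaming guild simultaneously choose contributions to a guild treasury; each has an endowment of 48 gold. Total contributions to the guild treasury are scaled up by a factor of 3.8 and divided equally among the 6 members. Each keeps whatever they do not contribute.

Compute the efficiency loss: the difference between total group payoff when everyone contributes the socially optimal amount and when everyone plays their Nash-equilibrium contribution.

Each contributed unit returns 3.8/6 = 0.6333 to its contributor — below 1 — so contributing 0 is dominant for every player. At the Nash equilibrium everyone keeps their 48, and the group total is 6 × 48 = 288.
Each contributed unit returns 3.800 to the group as a whole (0.6333 to each of 6 players), which exceeds 1, so the social optimum is full contribution: group total = 3.800 × 288 = 1094.40.
Efficiency loss = 1094.40 − 288 = 806.40.

806.40 gold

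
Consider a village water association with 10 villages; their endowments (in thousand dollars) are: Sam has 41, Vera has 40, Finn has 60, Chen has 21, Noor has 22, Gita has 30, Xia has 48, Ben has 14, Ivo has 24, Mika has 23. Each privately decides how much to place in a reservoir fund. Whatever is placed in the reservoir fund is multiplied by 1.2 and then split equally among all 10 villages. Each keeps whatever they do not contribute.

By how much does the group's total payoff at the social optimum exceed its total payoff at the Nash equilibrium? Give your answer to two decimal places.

64.60 thousand dollars

The private return per contributed unit is 1.2/10 = 0.1200 < 1 for every player regardless of endowment, so the Nash equilibrium is zero contribution and the group total is Σ E_j = 41 + 40 + 60 + 21 + 22 + 30 + 48 + 14 + 24 + 23 = 323.
Each contributed unit returns 1.200 to the group, so the social optimum is full contribution by everyone: group total = 1.200 × 323 = 387.60.
Efficiency loss = (1.200 − 1) × 323 = 64.60.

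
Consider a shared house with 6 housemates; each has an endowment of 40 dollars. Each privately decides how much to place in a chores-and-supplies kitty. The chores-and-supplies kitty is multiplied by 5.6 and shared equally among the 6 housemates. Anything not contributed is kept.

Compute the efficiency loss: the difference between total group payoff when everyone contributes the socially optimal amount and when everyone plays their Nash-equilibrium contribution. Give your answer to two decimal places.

1104.00 dollars

Each contributed unit returns 5.6/6 = 0.9333 to its contributor — below 1 — so contributing 0 is dominant for every player. At the Nash equilibrium everyone keeps their 40, and the group total is 6 × 40 = 240.
Each contributed unit returns 5.600 to the group as a whole (0.9333 to each of 6 players), which exceeds 1, so the social optimum is full contribution: group total = 5.600 × 240 = 1344.00.
Efficiency loss = 1344.00 − 240 = 1104.00.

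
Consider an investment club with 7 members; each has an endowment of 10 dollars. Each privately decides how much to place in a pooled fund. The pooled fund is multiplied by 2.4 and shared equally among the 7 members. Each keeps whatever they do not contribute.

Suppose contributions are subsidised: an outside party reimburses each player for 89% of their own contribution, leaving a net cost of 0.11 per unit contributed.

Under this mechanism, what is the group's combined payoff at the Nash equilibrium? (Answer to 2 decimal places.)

230.30 dollars

The effective private return per unit is now (2.4/7) / 0.11 = 3.1169 > 1, so every player's dominant strategy flips to full contribution.
At the Nash equilibrium everyone contributes 10. Group total payoff = 7 × (10 × 0.89 + 2.4 × 10) = 230.30.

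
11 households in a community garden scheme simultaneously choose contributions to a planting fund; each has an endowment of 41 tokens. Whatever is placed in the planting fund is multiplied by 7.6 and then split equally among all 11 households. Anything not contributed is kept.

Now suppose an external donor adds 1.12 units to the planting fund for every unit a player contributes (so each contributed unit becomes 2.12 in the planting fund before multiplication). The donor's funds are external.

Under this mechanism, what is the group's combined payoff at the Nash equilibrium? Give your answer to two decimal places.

With the mechanism, a contributed unit returns 7.6 × 2.12 / 11 = 1.4647 per unit of net cost to the contributor — now above 1 — so contributing fully is weakly dominant for every player.
So the Nash equilibrium is full contribution by all 11; the group earns 7.6 × 2.12 × 451 = 7266.51.

7266.51 tokens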